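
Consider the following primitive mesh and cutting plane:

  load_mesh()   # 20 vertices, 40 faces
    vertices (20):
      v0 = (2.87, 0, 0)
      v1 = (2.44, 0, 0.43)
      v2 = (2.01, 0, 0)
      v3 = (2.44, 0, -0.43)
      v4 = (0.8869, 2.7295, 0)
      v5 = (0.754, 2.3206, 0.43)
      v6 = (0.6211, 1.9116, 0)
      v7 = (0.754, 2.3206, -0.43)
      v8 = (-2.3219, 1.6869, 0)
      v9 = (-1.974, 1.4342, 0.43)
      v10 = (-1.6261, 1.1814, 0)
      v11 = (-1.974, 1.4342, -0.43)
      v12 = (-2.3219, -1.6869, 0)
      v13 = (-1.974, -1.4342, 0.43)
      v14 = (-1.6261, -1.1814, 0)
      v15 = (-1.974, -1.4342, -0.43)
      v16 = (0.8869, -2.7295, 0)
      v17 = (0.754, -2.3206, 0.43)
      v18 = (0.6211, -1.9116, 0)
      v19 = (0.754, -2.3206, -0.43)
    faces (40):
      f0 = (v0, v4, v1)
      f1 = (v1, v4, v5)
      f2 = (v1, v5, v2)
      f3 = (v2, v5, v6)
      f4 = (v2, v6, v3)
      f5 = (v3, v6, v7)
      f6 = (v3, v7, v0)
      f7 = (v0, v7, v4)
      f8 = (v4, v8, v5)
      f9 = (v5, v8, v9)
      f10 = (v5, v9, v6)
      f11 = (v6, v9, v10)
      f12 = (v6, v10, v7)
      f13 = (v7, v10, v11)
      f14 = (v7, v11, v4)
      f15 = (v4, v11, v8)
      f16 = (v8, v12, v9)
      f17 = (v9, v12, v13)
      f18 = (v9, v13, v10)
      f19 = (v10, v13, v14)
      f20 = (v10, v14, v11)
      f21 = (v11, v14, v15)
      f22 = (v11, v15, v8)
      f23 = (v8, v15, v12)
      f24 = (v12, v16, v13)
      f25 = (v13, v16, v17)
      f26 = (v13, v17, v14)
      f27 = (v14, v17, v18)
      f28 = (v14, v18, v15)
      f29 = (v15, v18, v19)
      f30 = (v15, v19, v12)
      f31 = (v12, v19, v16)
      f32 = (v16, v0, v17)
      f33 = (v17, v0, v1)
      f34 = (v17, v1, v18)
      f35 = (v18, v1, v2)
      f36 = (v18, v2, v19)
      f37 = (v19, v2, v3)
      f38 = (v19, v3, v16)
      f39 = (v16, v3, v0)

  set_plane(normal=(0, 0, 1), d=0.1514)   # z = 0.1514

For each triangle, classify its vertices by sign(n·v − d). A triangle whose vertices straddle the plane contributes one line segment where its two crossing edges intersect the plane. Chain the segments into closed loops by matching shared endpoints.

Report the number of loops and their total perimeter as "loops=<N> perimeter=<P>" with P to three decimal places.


loops=2 perimeter=28.684

Straddling triangles (20 of 40):
  (v0,v4,v1) [--+] → (1.43374, 1.76846, 0.1514)–(2.7186, 0, 0.1514)  len=2.1859
  (v1,v4,v5) [+-+] → (1.43374, 1.76846, 0.1514)–(0.840107, 2.58553, 0.1514)  len=1.0099
  (v1,v5,v2) [++-] → (1.56777, 0.817067, 0.1514)–(2.1614, 0, 0.1514)  len=1.0099
  (v2,v5,v6) [-+-] → (1.56777, 0.817067, 0.1514)–(0.667893, 2.05561, 0.1514)  len=1.5309
  (v4,v8,v5) [--+] → (-1.2389, 1.91002, 0.1514)–(0.840107, 2.58553, 0.1514)  len=2.1860
  (v5,v8,v9) [+-+] → (-1.2389, 1.91002, 0.1514)–(-2.19941, 1.59793, 0.1514)  len=1.0099
  (v5,v9,v6) [++-] → (-0.292617, 1.74351, 0.1514)–(0.667893, 2.05561, 0.1514)  len=1.0099
  (v6,v9,v10) [-+-] → (-0.292617, 1.74351, 0.1514)–(-1.74859, 1.27041, 0.1514)  len=1.5309
  (v8,v12,v9) [--+] → (-2.19941, -0.587982, 0.1514)–(-2.19941, 1.59793, 0.1514)  len=2.1859
  (v9,v12,v13) [+-+] → (-2.19941, -0.587982, 0.1514)–(-2.19941, -1.59793, 0.1514)  len=1.0099
  (v9,v13,v10) [++-] → (-1.74859, 0.260465, 0.1514)–(-1.74859, 1.27041, 0.1514)  len=1.0099
  (v10,v13,v14) [-+-] → (-1.74859, 0.260465, 0.1514)–(-1.74859, -1.27041, 0.1514)  len=1.5309
  (v12,v16,v13) [--+] → (-0.120403, -2.27343, 0.1514)–(-2.19941, -1.59793, 0.1514)  len=2.1860
  (v13,v16,v17) [+-+] → (-0.120403, -2.27343, 0.1514)–(0.840107, -2.58553, 0.1514)  len=1.0099
  (v13,v17,v14) [++-] → (-0.788083, -1.5825, 0.1514)–(-1.74859, -1.27041, 0.1514)  len=1.0099
  (v14,v17,v18) [-+-] → (-0.788083, -1.5825, 0.1514)–(0.667893, -2.05561, 0.1514)  len=1.5309
  (v16,v0,v17) [--+] → (2.12497, -0.817067, 0.1514)–(0.840107, -2.58553, 0.1514)  len=2.1859
  (v17,v0,v1) [+-+] → (2.12497, -0.817067, 0.1514)–(2.7186, 0, 0.1514)  len=1.0099
  (v17,v1,v18) [++-] → (1.26152, -1.23854, 0.1514)–(0.667893, -2.05561, 0.1514)  len=1.0099
  (v18,v1,v2) [-+-] → (1.26152, -1.23854, 0.1514)–(2.1614, 0, 0.1514)  len=1.5309

Chained into 2 loop(s):
  loop 1: 10 segments, perimeter = 15.9795
  loop 2: 10 segments, perimeter = 12.7043
Total perimeter = 28.684


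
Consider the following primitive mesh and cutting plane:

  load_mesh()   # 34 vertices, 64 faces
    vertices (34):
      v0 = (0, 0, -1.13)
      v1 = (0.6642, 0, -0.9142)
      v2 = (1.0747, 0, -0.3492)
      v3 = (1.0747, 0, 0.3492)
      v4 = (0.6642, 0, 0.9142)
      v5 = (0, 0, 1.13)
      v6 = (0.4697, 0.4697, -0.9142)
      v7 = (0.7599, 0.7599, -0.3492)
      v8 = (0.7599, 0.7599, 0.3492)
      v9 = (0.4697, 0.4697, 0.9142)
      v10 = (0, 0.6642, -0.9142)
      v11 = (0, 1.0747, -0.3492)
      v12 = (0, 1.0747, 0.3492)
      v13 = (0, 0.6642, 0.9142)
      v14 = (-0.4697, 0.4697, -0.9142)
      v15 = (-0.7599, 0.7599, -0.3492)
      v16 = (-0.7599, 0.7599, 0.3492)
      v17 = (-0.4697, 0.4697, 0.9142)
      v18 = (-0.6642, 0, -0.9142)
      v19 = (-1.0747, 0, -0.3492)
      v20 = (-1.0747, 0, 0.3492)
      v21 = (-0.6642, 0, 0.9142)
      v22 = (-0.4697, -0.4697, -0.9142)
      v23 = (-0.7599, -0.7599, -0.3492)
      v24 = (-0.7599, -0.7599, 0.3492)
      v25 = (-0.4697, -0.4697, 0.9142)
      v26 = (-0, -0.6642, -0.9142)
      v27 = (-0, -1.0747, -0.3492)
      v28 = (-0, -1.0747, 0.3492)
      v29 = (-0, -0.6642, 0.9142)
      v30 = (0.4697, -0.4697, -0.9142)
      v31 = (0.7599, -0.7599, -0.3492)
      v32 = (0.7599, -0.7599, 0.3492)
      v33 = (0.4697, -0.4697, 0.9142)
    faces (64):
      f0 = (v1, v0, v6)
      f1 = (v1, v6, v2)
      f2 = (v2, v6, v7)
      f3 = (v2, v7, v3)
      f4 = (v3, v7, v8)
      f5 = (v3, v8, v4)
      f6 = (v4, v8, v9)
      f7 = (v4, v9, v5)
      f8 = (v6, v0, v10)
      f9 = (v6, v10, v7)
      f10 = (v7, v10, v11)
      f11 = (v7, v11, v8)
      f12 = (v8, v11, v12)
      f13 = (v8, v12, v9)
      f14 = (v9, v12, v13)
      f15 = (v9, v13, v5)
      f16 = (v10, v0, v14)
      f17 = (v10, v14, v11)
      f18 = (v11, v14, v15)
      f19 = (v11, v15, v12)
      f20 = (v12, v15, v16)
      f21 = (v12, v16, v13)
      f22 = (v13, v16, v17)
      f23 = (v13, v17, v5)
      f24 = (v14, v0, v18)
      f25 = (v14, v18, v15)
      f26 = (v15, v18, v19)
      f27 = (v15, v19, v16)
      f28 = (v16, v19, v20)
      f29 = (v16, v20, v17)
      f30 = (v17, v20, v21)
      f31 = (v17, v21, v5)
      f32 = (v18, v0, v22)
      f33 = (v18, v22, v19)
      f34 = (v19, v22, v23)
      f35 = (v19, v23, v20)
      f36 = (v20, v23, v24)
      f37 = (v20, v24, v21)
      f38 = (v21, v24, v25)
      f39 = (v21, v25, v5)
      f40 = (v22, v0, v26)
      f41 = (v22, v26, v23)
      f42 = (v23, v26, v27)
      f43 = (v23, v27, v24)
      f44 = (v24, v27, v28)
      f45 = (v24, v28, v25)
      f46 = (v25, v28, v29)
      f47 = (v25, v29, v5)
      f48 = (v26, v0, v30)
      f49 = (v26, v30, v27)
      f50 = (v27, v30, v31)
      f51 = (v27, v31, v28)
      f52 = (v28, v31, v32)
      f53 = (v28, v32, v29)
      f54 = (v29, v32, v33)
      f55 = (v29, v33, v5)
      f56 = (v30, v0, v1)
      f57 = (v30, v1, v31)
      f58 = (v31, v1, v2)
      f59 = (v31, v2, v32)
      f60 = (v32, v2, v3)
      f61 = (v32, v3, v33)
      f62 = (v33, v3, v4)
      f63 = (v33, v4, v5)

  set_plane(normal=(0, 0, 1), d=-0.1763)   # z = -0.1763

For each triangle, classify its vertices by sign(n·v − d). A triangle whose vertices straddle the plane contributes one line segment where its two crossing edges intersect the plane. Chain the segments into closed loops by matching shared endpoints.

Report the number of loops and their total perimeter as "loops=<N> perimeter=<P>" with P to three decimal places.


Straddling triangles (16 of 64):
  (v2,v7,v3) [--+] → (0.837834, 0.571775, -0.1763)–(1.0747, 0, -0.1763)  len=0.6189
  (v3,v7,v8) [+-+] → (0.837834, 0.571775, -0.1763)–(0.7599, 0.7599, -0.1763)  len=0.2036
  (v7,v11,v8) [--+] → (0.188125, 0.996766, -0.1763)–(0.7599, 0.7599, -0.1763)  len=0.6189
  (v8,v11,v12) [+-+] → (0.188125, 0.996766, -0.1763)–(0, 1.0747, -0.1763)  len=0.2036
  (v11,v15,v12) [--+] → (-0.571775, 0.837834, -0.1763)–(0, 1.0747, -0.1763)  len=0.6189
  (v12,v15,v16) [+-+] → (-0.571775, 0.837834, -0.1763)–(-0.7599, 0.7599, -0.1763)  len=0.2036
  (v15,v19,v16) [--+] → (-0.996766, 0.188125, -0.1763)–(-0.7599, 0.7599, -0.1763)  len=0.6189
  (v16,v19,v20) [+-+] → (-0.996766, 0.188125, -0.1763)–(-1.0747, 0, -0.1763)  len=0.2036
  (v19,v23,v20) [--+] → (-0.837834, -0.571775, -0.1763)–(-1.0747, 0, -0.1763)  len=0.6189
  (v20,v23,v24) [+-+] → (-0.837834, -0.571775, -0.1763)–(-0.7599, -0.7599, -0.1763)  len=0.2036
  (v23,v27,v24) [--+] → (-0.188125, -0.996766, -0.1763)–(-0.7599, -0.7599, -0.1763)  len=0.6189
  (v24,v27,v28) [+-+] → (-0.188125, -0.996766, -0.1763)–(0, -1.0747, -0.1763)  len=0.2036
  (v27,v31,v28) [--+] → (0.571775, -0.837834, -0.1763)–(0, -1.0747, -0.1763)  len=0.6189
  (v28,v31,v32) [+-+] → (0.571775, -0.837834, -0.1763)–(0.7599, -0.7599, -0.1763)  len=0.2036
  (v31,v2,v32) [--+] → (0.996766, -0.188125, -0.1763)–(0.7599, -0.7599, -0.1763)  len=0.6189
  (v32,v2,v3) [+-+] → (0.996766, -0.188125, -0.1763)–(1.0747, 0, -0.1763)  len=0.2036

Chained into 1 loop(s):
  loop 1: 16 segments, perimeter = 6.5802
Total perimeter = 6.580

loops=1 perimeter=6.580


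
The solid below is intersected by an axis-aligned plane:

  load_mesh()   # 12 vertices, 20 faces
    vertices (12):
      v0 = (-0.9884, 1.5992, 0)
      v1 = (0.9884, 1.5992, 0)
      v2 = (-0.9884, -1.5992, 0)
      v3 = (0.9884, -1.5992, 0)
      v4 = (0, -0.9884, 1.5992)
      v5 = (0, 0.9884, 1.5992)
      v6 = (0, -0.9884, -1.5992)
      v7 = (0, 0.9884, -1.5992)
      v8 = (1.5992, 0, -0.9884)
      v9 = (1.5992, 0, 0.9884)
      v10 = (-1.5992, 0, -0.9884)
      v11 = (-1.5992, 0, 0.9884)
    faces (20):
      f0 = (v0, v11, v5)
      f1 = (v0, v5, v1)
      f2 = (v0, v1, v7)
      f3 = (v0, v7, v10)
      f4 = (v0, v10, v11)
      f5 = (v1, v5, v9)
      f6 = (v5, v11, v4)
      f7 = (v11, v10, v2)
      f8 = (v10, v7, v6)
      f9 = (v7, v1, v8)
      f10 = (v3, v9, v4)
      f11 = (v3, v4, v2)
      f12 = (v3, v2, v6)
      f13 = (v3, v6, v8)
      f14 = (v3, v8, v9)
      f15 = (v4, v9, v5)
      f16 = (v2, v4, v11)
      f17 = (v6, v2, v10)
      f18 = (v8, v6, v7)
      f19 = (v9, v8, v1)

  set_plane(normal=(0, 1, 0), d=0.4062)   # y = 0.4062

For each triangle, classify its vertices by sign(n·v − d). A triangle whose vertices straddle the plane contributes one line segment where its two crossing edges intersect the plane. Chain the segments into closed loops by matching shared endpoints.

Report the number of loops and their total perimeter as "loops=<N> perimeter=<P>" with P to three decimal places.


Straddling triangles (10 of 20):
  (v0,v11,v5) [+-+] → (-1.44406, 0.4062, 0.737344)–(-0.941981, 0.4062, 1.23942)  len=0.7100
  (v0,v7,v10) [++-] → (-0.941981, 0.4062, -1.23942)–(-1.44406, 0.4062, -0.737344)  len=0.7100
  (v0,v10,v11) [+--] → (-1.44406, 0.4062, -0.737344)–(-1.44406, 0.4062, 0.737344)  len=1.4747
  (v1,v5,v9) [++-] → (0.941981, 0.4062, 1.23942)–(1.44406, 0.4062, 0.737344)  len=0.7100
  (v5,v11,v4) [+--] → (-0.941981, 0.4062, 1.23942)–(0, 0.4062, 1.5992)  len=1.0084
  (v10,v7,v6) [-+-] → (-0.941981, 0.4062, -1.23942)–(0, 0.4062, -1.5992)  len=1.0084
  (v7,v1,v8) [++-] → (1.44406, 0.4062, -0.737344)–(0.941981, 0.4062, -1.23942)  len=0.7100
  (v4,v9,v5) [--+] → (0.941981, 0.4062, 1.23942)–(0, 0.4062, 1.5992)  len=1.0084
  (v8,v6,v7) [--+] → (0, 0.4062, -1.5992)–(0.941981, 0.4062, -1.23942)  len=1.0084
  (v9,v8,v1) [--+] → (1.44406, 0.4062, -0.737344)–(1.44406, 0.4062, 0.737344)  len=1.4747

Chained into 1 loop(s):
  loop 1: 10 segments, perimeter = 9.8229
Total perimeter = 9.823

loops=1 perimeter=9.823


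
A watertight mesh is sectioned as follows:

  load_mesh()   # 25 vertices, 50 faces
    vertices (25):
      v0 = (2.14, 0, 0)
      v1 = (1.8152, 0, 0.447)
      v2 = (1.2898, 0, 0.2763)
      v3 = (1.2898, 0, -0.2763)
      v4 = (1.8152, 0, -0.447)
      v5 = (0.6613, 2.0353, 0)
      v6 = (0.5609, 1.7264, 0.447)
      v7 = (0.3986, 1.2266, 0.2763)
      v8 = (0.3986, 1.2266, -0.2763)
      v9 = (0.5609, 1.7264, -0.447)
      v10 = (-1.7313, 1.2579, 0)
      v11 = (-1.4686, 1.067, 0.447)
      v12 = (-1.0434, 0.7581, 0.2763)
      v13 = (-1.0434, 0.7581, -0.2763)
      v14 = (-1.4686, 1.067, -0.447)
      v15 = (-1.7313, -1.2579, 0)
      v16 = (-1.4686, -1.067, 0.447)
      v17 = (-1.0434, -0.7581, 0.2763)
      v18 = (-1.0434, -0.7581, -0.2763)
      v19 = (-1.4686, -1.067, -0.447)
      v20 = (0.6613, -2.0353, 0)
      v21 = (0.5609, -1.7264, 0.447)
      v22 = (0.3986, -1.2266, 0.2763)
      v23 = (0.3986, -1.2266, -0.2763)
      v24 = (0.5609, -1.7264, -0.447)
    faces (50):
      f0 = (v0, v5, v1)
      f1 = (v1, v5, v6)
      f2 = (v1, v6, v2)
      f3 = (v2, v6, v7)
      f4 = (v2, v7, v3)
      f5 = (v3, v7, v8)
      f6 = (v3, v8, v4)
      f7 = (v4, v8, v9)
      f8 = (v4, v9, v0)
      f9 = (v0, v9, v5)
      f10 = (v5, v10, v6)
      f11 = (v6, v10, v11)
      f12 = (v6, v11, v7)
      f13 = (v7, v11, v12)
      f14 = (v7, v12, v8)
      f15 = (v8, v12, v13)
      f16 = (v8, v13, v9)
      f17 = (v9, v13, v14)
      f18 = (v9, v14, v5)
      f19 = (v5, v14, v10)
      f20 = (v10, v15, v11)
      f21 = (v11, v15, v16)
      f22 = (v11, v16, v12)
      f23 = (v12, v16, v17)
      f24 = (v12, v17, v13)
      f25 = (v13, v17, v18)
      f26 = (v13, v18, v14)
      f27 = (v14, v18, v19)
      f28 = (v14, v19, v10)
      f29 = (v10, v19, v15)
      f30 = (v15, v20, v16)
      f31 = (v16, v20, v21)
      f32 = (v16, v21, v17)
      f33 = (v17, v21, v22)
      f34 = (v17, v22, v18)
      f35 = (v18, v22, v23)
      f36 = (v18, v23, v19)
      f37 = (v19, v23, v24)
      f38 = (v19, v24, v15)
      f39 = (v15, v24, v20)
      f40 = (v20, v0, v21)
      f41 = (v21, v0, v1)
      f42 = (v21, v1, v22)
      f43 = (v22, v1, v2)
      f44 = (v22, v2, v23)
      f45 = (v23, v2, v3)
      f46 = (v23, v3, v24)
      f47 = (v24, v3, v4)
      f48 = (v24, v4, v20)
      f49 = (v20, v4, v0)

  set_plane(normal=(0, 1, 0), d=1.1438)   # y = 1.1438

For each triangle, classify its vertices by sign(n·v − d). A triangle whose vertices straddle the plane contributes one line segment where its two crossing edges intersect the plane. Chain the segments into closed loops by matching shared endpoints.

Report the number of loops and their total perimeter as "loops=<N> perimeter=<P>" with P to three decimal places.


Straddling triangles (22 of 50):
  (v0,v5,v1) [-+-] → (1.309, 1.1438, 0)–(1.16673, 1.1438, 0.195794)  len=0.2420
  (v1,v5,v6) [-++] → (1.16673, 1.1438, 0.195794)–(0.984183, 1.1438, 0.447)  len=0.3105
  (v1,v6,v2) [-+-] → (0.984183, 1.1438, 0.447)–(0.806878, 1.1438, 0.389395)  len=0.1864
  (v2,v6,v7) [-++] → (0.806878, 1.1438, 0.389395)–(0.458759, 1.1438, 0.2763)  len=0.3660
  (v2,v7,v3) [-+-] → (0.458759, 1.1438, 0.2763)–(0.458759, 1.1438, 0.238997)  len=0.0373
  (v3,v7,v8) [-++] → (0.458759, 1.1438, 0.238997)–(0.458759, 1.1438, -0.2763)  len=0.5153
  (v3,v8,v4) [-+-] → (0.458759, 1.1438, -0.2763)–(0.494226, 1.1438, -0.287823)  len=0.0373
  (v4,v8,v9) [-++] → (0.494226, 1.1438, -0.287823)–(0.984183, 1.1438, -0.447)  len=0.5152
  (v4,v9,v0) [-+-] → (0.984183, 1.1438, -0.447)–(1.09379, 1.1438, -0.296153)  len=0.1865
  (v0,v9,v5) [-++] → (1.09379, 1.1438, -0.296153)–(1.309, 1.1438, 0)  len=0.3661
  (v6,v10,v11) [++-] → (-1.57429, 1.1438, 0.26717)–(-1.23223, 1.1438, 0.447)  len=0.3865
  (v6,v11,v7) [+-+] → (-1.23223, 1.1438, 0.447)–(-0.570098, 1.1438, 0.364859)  len=0.6672
  (v7,v11,v12) [+--] → (-0.570098, 1.1438, 0.364859)–(0.143749, 1.1438, 0.2763)  len=0.7193
  (v7,v12,v8) [+-+] → (0.143749, 1.1438, 0.2763)–(0.143749, 1.1438, -0.178637)  len=0.4549
  (v8,v12,v13) [+--] → (0.143749, 1.1438, -0.178637)–(0.143749, 1.1438, -0.2763)  len=0.0977
  (v8,v13,v9) [+-+] → (0.143749, 1.1438, -0.2763)–(-0.404364, 1.1438, -0.344294)  len=0.5523
  (v9,v13,v14) [+--] → (-0.404364, 1.1438, -0.344294)–(-1.23223, 1.1438, -0.447)  len=0.8342
  (v9,v14,v5) [+-+] → (-1.23223, 1.1438, -0.447)–(-1.29967, 1.1438, -0.411547)  len=0.0762
  (v5,v14,v10) [+-+] → (-1.29967, 1.1438, -0.411547)–(-1.57429, 1.1438, -0.26717)  len=0.3103
  (v10,v15,v11) [+--] → (-1.7313, 1.1438, 0)–(-1.57429, 1.1438, 0.26717)  len=0.3099
  (v14,v19,v10) [--+] → (-1.71841, 1.1438, -0.0219376)–(-1.57429, 1.1438, -0.26717)  len=0.2844
  (v10,v19,v15) [+--] → (-1.71841, 1.1438, -0.0219376)–(-1.7313, 1.1438, 0)  len=0.0254

Chained into 2 loop(s):
  loop 1: 10 segments, perimeter = 2.7626
  loop 2: 12 segments, perimeter = 4.7183
Total perimeter = 7.481

loops=2 perimeter=7.481


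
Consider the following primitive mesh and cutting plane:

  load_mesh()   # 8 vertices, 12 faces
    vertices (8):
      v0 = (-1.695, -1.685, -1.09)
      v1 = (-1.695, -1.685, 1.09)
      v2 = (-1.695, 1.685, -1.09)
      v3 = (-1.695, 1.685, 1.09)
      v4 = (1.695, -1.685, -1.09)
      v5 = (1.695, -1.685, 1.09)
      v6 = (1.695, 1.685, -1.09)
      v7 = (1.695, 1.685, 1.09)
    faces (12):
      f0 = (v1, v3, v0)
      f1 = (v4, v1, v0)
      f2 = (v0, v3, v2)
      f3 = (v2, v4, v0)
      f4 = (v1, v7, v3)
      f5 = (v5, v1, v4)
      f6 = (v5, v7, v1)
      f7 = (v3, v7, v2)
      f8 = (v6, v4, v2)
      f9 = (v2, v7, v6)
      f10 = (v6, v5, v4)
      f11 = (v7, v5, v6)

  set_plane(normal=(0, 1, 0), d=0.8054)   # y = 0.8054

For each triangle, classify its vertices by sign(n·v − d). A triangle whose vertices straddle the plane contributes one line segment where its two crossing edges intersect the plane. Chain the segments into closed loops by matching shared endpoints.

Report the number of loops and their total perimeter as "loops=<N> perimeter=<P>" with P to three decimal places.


Straddling triangles (8 of 12):
  (v1,v3,v0) [-+-] → (-1.695, 0.8054, 1.09)–(-1.695, 0.8054, 0.521001)  len=0.5690
  (v0,v3,v2) [-++] → (-1.695, 0.8054, 0.521001)–(-1.695, 0.8054, -1.09)  len=1.6110
  (v2,v4,v0) [+--] → (-0.81018, 0.8054, -1.09)–(-1.695, 0.8054, -1.09)  len=0.8848
  (v1,v7,v3) [-++] → (0.81018, 0.8054, 1.09)–(-1.695, 0.8054, 1.09)  len=2.5052
  (v5,v7,v1) [-+-] → (1.695, 0.8054, 1.09)–(0.81018, 0.8054, 1.09)  len=0.8848
  (v6,v4,v2) [+-+] → (1.695, 0.8054, -1.09)–(-0.81018, 0.8054, -1.09)  len=2.5052
  (v6,v5,v4) [+--] → (1.695, 0.8054, -0.521001)–(1.695, 0.8054, -1.09)  len=0.5690
  (v7,v5,v6) [+-+] → (1.695, 0.8054, 1.09)–(1.695, 0.8054, -0.521001)  len=1.6110

Chained into 1 loop(s):
  loop 1: 8 segments, perimeter = 11.1400
Total perimeter = 11.140

loops=1 perimeter=11.140


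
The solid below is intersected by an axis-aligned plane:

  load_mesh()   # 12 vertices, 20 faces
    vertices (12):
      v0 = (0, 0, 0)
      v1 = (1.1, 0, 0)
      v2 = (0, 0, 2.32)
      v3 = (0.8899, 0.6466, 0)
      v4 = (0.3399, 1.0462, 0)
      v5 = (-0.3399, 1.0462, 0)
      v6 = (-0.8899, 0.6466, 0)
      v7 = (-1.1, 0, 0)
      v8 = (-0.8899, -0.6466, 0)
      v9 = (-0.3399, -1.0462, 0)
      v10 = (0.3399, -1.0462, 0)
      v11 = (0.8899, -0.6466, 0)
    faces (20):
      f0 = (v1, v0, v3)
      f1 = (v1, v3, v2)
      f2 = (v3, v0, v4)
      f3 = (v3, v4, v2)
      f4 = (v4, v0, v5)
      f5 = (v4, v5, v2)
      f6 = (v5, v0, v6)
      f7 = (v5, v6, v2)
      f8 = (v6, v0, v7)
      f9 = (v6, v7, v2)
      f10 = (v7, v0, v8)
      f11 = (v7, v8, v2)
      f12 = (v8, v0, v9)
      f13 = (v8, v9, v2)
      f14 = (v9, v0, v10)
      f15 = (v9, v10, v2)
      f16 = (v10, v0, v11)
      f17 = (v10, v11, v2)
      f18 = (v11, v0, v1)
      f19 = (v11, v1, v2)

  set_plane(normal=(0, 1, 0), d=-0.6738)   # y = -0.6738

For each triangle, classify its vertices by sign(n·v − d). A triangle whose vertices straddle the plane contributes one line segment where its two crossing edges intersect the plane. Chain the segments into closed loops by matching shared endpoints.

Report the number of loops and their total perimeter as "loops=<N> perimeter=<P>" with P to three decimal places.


Straddling triangles (6 of 20):
  (v8,v0,v9) [++-] → (-0.218911, -0.6738, 0)–(-0.852463, -0.6738, 0)  len=0.6336
  (v8,v9,v2) [+-+] → (-0.852463, -0.6738, 0)–(-0.218911, -0.6738, 0.825815)  len=1.0408
  (v9,v0,v10) [-+-] → (-0.218911, -0.6738, 0)–(0.218911, -0.6738, 0)  len=0.4378
  (v9,v10,v2) [--+] → (0.218911, -0.6738, 0.825815)–(-0.218911, -0.6738, 0.825815)  len=0.4378
  (v10,v0,v11) [-++] → (0.218911, -0.6738, 0)–(0.852463, -0.6738, 0)  len=0.6336
  (v10,v11,v2) [-++] → (0.852463, -0.6738, 0)–(0.218911, -0.6738, 0.825815)  len=1.0408

Chained into 1 loop(s):
  loop 1: 6 segments, perimeter = 4.2244
Total perimeter = 4.224

loops=1 perimeter=4.224


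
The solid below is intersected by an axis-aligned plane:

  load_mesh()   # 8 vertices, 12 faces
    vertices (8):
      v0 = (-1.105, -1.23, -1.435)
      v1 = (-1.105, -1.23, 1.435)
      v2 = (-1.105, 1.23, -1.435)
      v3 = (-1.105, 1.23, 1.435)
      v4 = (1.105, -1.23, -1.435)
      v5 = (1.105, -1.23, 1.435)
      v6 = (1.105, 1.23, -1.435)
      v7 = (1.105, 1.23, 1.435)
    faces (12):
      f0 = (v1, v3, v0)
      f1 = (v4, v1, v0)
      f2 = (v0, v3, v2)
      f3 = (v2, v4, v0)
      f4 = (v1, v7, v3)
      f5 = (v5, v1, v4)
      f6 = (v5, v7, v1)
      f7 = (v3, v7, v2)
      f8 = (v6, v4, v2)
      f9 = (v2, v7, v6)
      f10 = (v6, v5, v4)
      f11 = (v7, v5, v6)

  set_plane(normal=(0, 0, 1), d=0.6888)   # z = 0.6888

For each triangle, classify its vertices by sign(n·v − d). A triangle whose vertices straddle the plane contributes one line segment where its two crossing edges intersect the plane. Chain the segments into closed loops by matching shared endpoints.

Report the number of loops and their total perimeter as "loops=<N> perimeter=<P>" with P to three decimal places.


loops=1 perimeter=9.340

Straddling triangles (8 of 12):
  (v1,v3,v0) [++-] → (-1.105, 0.5904, 0.6888)–(-1.105, -1.23, 0.6888)  len=1.8204
  (v4,v1,v0) [-+-] → (-0.5304, -1.23, 0.6888)–(-1.105, -1.23, 0.6888)  len=0.5746
  (v0,v3,v2) [-+-] → (-1.105, 0.5904, 0.6888)–(-1.105, 1.23, 0.6888)  len=0.6396
  (v5,v1,v4) [++-] → (-0.5304, -1.23, 0.6888)–(1.105, -1.23, 0.6888)  len=1.6354
  (v3,v7,v2) [++-] → (0.5304, 1.23, 0.6888)–(-1.105, 1.23, 0.6888)  len=1.6354
  (v2,v7,v6) [-+-] → (0.5304, 1.23, 0.6888)–(1.105, 1.23, 0.6888)  len=0.5746
  (v6,v5,v4) [-+-] → (1.105, -0.5904, 0.6888)–(1.105, -1.23, 0.6888)  len=0.6396
  (v7,v5,v6) [++-] → (1.105, -0.5904, 0.6888)–(1.105, 1.23, 0.6888)  len=1.8204

Chained into 1 loop(s):
  loop 1: 8 segments, perimeter = 9.3400
Total perimeter = 9.340


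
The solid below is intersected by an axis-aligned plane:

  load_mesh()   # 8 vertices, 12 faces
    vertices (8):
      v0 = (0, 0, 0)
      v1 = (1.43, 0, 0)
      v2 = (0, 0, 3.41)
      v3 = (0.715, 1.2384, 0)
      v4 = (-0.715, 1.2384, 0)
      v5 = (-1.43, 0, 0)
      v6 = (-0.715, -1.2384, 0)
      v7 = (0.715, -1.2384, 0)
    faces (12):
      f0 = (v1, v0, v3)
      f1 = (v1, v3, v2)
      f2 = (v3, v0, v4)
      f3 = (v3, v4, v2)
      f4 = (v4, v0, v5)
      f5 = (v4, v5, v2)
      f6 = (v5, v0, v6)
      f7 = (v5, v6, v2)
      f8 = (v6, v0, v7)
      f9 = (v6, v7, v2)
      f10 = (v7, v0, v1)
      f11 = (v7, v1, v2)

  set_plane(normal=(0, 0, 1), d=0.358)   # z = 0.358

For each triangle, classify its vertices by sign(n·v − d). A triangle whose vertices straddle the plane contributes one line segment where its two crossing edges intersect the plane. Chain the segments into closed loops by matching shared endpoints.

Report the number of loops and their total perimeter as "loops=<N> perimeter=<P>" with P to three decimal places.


loops=1 perimeter=7.679

Straddling triangles (6 of 12):
  (v1,v3,v2) [--+] → (0.639935, 1.10839, 0.358)–(1.27987, 0, 0.358)  len=1.2799
  (v3,v4,v2) [--+] → (-0.639935, 1.10839, 0.358)–(0.639935, 1.10839, 0.358)  len=1.2799
  (v4,v5,v2) [--+] → (-1.27987, 0, 0.358)–(-0.639935, 1.10839, 0.358)  len=1.2799
  (v5,v6,v2) [--+] → (-0.639935, -1.10839, 0.358)–(-1.27987, 0, 0.358)  len=1.2799
  (v6,v7,v2) [--+] → (0.639935, -1.10839, 0.358)–(-0.639935, -1.10839, 0.358)  len=1.2799
  (v7,v1,v2) [--+] → (1.27987, 0, 0.358)–(0.639935, -1.10839, 0.358)  len=1.2799

Chained into 1 loop(s):
  loop 1: 6 segments, perimeter = 7.6792
Total perimeter = 7.679


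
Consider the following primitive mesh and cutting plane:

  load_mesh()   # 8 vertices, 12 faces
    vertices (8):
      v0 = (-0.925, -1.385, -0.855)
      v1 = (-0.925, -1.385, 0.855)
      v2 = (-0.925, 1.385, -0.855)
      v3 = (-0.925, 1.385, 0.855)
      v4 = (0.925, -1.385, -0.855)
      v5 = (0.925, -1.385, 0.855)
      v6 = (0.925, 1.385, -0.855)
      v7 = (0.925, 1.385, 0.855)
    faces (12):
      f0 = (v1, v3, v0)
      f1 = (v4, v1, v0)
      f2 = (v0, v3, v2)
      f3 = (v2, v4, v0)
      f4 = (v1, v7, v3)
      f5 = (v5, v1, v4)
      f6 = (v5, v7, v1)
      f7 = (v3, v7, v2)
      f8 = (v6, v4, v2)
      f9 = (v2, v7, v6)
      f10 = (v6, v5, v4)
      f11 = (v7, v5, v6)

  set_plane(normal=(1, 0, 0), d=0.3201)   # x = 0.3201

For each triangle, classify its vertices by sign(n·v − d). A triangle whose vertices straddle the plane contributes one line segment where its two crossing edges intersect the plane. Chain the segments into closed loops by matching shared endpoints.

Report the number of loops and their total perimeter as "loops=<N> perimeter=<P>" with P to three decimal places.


Straddling triangles (8 of 12):
  (v4,v1,v0) [+--] → (0.3201, -1.385, -0.295876)–(0.3201, -1.385, -0.855)  len=0.5591
  (v2,v4,v0) [-+-] → (0.3201, -0.479285, -0.855)–(0.3201, -1.385, -0.855)  len=0.9057
  (v1,v7,v3) [-+-] → (0.3201, 0.479285, 0.855)–(0.3201, 1.385, 0.855)  len=0.9057
  (v5,v1,v4) [+-+] → (0.3201, -1.385, 0.855)–(0.3201, -1.385, -0.295876)  len=1.1509
  (v5,v7,v1) [++-] → (0.3201, 0.479285, 0.855)–(0.3201, -1.385, 0.855)  len=1.8643
  (v3,v7,v2) [-+-] → (0.3201, 1.385, 0.855)–(0.3201, 1.385, 0.295876)  len=0.5591
  (v6,v4,v2) [++-] → (0.3201, -0.479285, -0.855)–(0.3201, 1.385, -0.855)  len=1.8643
  (v2,v7,v6) [-++] → (0.3201, 1.385, 0.295876)–(0.3201, 1.385, -0.855)  len=1.1509

Chained into 1 loop(s):
  loop 1: 8 segments, perimeter = 8.9600
Total perimeter = 8.960

loops=1 perimeter=8.960


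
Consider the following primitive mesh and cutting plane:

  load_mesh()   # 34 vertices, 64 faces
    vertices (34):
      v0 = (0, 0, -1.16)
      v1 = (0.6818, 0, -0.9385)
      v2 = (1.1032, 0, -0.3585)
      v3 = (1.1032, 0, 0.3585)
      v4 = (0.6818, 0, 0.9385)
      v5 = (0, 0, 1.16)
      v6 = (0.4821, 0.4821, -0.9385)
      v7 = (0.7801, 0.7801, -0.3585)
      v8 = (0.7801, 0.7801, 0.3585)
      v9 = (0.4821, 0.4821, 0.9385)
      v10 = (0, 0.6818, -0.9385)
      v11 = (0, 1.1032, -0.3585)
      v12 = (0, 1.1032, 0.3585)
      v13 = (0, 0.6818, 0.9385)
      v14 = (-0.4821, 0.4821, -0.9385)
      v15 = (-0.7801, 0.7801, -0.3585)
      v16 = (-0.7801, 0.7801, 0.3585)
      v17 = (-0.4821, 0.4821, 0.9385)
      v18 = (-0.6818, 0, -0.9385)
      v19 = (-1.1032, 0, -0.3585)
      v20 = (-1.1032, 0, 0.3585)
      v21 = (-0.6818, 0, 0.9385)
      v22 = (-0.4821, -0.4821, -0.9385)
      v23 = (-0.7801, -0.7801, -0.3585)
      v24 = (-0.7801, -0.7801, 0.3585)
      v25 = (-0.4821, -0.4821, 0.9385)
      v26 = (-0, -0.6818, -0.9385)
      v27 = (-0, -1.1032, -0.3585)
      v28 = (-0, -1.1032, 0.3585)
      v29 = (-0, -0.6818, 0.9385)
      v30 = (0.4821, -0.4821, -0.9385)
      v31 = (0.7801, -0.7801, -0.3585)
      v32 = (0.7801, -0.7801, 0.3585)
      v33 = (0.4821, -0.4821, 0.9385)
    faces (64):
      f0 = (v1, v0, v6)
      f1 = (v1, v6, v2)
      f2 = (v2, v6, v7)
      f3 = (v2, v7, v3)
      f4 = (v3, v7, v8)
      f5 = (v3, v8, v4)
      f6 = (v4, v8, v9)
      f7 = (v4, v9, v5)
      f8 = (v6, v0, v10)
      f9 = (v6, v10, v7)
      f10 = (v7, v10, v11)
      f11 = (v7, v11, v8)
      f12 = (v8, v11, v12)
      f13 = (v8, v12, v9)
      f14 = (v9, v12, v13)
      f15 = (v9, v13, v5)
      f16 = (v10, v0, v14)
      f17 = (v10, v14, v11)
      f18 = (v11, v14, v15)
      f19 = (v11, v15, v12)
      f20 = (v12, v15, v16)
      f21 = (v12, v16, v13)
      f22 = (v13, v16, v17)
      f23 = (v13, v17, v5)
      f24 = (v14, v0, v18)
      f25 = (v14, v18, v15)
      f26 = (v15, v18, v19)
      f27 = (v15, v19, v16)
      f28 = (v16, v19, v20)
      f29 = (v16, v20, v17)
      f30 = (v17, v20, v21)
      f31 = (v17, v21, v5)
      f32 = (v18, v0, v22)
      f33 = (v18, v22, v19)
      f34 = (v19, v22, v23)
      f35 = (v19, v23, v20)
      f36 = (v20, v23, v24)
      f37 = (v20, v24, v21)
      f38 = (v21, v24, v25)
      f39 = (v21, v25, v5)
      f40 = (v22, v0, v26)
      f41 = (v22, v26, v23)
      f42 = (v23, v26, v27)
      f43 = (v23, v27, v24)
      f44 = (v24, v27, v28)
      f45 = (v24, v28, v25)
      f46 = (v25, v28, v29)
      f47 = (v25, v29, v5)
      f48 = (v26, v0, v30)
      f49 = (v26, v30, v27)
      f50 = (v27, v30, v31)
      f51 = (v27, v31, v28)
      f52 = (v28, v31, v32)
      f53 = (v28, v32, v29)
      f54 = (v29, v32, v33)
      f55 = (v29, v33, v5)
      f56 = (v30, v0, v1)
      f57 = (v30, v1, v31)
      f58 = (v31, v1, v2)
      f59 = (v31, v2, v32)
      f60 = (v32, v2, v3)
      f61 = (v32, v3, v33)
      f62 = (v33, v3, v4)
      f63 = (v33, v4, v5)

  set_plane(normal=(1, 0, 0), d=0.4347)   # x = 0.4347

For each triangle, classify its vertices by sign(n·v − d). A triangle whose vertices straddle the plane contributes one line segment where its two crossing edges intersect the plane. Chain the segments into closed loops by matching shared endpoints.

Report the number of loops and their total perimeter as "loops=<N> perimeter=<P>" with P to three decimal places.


Straddling triangles (20 of 64):
  (v1,v0,v6) [+-+] → (0.4347, 0, -1.01878)–(0.4347, 0.4347, -0.960278)  len=0.4386
  (v4,v9,v5) [++-] → (0.4347, 0.4347, 0.960278)–(0.4347, 0, 1.01878)  len=0.4386
  (v6,v0,v10) [+--] → (0.4347, 0.4347, -0.960278)–(0.4347, 0.501734, -0.9385)  len=0.0705
  (v6,v10,v7) [+-+] → (0.4347, 0.501734, -0.9385)–(0.4347, 0.736576, -0.615303)  len=0.3995
  (v7,v10,v11) [+--] → (0.4347, 0.736576, -0.615303)–(0.4347, 0.923157, -0.3585)  len=0.3174
  (v7,v11,v8) [+-+] → (0.4347, 0.923157, -0.3585)–(0.4347, 0.923157, 0.0410384)  len=0.3995
  (v8,v11,v12) [+--] → (0.4347, 0.923157, 0.0410384)–(0.4347, 0.923157, 0.3585)  len=0.3175
  (v8,v12,v9) [+-+] → (0.4347, 0.923157, 0.3585)–(0.4347, 0.543166, 0.881474)  len=0.6464
  (v9,v12,v13) [+--] → (0.4347, 0.543166, 0.881474)–(0.4347, 0.501734, 0.9385)  len=0.0705
  (v9,v13,v5) [+--] → (0.4347, 0.501734, 0.9385)–(0.4347, 0.4347, 0.960278)  len=0.0705
  (v26,v0,v30) [--+] → (0.4347, -0.4347, -0.960278)–(0.4347, -0.501734, -0.9385)  len=0.0705
  (v26,v30,v27) [-+-] → (0.4347, -0.501734, -0.9385)–(0.4347, -0.543166, -0.881474)  len=0.0705
  (v27,v30,v31) [-++] → (0.4347, -0.543166, -0.881474)–(0.4347, -0.923157, -0.3585)  len=0.6464
  (v27,v31,v28) [-+-] → (0.4347, -0.923157, -0.3585)–(0.4347, -0.923157, -0.0410384)  len=0.3175
  (v28,v31,v32) [-++] → (0.4347, -0.923157, -0.0410384)–(0.4347, -0.923157, 0.3585)  len=0.3995
  (v28,v32,v29) [-+-] → (0.4347, -0.923157, 0.3585)–(0.4347, -0.736576, 0.615303)  len=0.3174
  (v29,v32,v33) [-++] → (0.4347, -0.736576, 0.615303)–(0.4347, -0.501734, 0.9385)  len=0.3995
  (v29,v33,v5) [-+-] → (0.4347, -0.501734, 0.9385)–(0.4347, -0.4347, 0.960278)  len=0.0705
  (v30,v0,v1) [+-+] → (0.4347, -0.4347, -0.960278)–(0.4347, 0, -1.01878)  len=0.4386
  (v33,v4,v5) [++-] → (0.4347, 0, 1.01878)–(0.4347, -0.4347, 0.960278)  len=0.4386

Chained into 1 loop(s):
  loop 1: 20 segments, perimeter = 6.3382
Total perimeter = 6.338

loops=1 perimeter=6.338


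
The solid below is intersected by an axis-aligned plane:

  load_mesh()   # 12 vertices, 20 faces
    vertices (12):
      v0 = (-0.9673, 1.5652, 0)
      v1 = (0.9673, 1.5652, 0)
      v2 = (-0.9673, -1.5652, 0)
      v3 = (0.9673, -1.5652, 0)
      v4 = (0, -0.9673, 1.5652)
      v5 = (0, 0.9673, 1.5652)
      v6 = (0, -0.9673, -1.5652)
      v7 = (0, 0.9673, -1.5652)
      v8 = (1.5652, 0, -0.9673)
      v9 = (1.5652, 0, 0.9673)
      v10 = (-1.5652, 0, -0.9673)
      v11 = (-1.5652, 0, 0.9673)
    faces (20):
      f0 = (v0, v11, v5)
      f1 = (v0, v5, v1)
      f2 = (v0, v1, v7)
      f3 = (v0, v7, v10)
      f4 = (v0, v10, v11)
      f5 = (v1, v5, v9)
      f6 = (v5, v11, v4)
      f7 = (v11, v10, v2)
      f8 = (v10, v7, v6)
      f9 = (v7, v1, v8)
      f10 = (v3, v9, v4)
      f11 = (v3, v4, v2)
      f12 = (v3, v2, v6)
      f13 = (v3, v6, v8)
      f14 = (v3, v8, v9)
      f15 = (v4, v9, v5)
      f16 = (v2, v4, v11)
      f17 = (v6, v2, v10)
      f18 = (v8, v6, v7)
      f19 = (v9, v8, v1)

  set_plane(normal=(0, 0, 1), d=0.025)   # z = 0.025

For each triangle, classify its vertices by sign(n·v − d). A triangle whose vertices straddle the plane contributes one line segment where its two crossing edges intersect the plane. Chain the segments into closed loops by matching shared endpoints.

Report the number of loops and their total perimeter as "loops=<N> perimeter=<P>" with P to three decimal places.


Straddling triangles (10 of 20):
  (v0,v11,v5) [-++] → (-0.982753, 1.52475, 0.025)–(-0.95185, 1.55565, 0.025)  len=0.0437
  (v0,v5,v1) [-+-] → (-0.95185, 1.55565, 0.025)–(0.95185, 1.55565, 0.025)  len=1.9037
  (v0,v10,v11) [--+] → (-1.5652, 0, 0.025)–(-0.982753, 1.52475, 0.025)  len=1.6322
  (v1,v5,v9) [-++] → (0.95185, 1.55565, 0.025)–(0.982753, 1.52475, 0.025)  len=0.0437
  (v11,v10,v2) [+--] → (-1.5652, 0, 0.025)–(-0.982753, -1.52475, 0.025)  len=1.6322
  (v3,v9,v4) [-++] → (0.982753, -1.52475, 0.025)–(0.95185, -1.55565, 0.025)  len=0.0437
  (v3,v4,v2) [-+-] → (0.95185, -1.55565, 0.025)–(-0.95185, -1.55565, 0.025)  len=1.9037
  (v3,v8,v9) [--+] → (1.5652, 0, 0.025)–(0.982753, -1.52475, 0.025)  len=1.6322
  (v2,v4,v11) [-++] → (-0.95185, -1.55565, 0.025)–(-0.982753, -1.52475, 0.025)  len=0.0437
  (v9,v8,v1) [+--] → (1.5652, 0, 0.025)–(0.982753, 1.52475, 0.025)  len=1.6322

Chained into 1 loop(s):
  loop 1: 10 segments, perimeter = 10.5110
Total perimeter = 10.511

loops=1 perimeter=10.511


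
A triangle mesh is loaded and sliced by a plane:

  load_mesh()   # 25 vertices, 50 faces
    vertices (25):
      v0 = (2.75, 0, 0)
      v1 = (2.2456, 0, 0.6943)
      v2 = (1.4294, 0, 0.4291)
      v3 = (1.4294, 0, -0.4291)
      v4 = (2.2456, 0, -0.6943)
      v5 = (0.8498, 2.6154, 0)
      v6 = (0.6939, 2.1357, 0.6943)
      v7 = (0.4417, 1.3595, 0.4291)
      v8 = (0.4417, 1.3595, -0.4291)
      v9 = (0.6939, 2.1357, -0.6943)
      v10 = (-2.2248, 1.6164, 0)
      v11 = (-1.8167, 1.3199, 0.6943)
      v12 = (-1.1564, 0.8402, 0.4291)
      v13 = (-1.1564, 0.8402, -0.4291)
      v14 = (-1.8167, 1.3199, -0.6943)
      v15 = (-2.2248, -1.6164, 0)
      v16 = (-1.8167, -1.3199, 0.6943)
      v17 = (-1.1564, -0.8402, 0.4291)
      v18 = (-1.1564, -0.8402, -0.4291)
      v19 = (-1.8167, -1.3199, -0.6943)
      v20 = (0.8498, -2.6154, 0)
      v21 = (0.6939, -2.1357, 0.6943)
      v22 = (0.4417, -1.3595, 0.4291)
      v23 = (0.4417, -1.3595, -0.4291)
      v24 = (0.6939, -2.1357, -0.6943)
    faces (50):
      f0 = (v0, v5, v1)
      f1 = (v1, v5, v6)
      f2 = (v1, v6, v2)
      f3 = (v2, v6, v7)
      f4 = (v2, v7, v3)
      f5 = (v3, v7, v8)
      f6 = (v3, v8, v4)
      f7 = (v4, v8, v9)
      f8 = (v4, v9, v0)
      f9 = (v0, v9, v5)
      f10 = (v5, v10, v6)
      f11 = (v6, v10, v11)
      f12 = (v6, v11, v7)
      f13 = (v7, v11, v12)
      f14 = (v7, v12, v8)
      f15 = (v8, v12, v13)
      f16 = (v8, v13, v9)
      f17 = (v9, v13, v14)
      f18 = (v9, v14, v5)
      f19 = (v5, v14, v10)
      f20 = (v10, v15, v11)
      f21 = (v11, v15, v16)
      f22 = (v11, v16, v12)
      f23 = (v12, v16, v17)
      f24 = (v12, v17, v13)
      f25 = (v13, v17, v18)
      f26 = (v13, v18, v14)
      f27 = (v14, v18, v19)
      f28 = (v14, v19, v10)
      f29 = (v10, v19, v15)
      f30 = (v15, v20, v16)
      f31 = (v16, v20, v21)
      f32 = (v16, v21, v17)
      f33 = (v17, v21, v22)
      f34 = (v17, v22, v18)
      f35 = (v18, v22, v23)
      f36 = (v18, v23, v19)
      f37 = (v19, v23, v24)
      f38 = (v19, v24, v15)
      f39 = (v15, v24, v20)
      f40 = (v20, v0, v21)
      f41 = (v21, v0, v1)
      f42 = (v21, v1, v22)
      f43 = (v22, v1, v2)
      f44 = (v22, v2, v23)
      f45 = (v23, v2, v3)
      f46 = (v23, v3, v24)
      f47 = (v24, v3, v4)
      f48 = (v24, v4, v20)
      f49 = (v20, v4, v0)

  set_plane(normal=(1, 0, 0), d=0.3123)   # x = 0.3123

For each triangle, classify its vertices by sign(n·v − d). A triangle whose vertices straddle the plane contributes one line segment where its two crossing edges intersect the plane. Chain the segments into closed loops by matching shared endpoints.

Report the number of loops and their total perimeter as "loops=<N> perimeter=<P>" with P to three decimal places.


loops=2 perimeter=7.954

Straddling triangles (20 of 50):
  (v5,v10,v6) [+-+] → (0.3123, 2.44076, 0)–(0.3123, 2.06781, 0.603525)  len=0.7095
  (v6,v10,v11) [+--] → (0.3123, 2.06781, 0.603525)–(0.3123, 2.0117, 0.6943)  len=0.1067
  (v6,v11,v7) [+-+] → (0.3123, 2.0117, 0.6943)–(0.3123, 1.35723, 0.444295)  len=0.7006
  (v7,v11,v12) [+--] → (0.3123, 1.35723, 0.444295)–(0.3123, 1.31745, 0.4291)  len=0.0426
  (v7,v12,v8) [+-+] → (0.3123, 1.31745, 0.4291)–(0.3123, 1.31745, -0.359611)  len=0.7887
  (v8,v12,v13) [+--] → (0.3123, 1.31745, -0.359611)–(0.3123, 1.31745, -0.4291)  len=0.0695
  (v8,v13,v9) [+-+] → (0.3123, 1.31745, -0.4291)–(0.3123, 1.86852, -0.639606)  len=0.5899
  (v9,v13,v14) [+--] → (0.3123, 1.86852, -0.639606)–(0.3123, 2.0117, -0.6943)  len=0.1533
  (v9,v14,v5) [+-+] → (0.3123, 2.0117, -0.6943)–(0.3123, 2.35426, -0.139954)  len=0.6516
  (v5,v14,v10) [+--] → (0.3123, 2.35426, -0.139954)–(0.3123, 2.44076, 0)  len=0.1645
  (v15,v20,v16) [-+-] → (0.3123, -2.44076, 0)–(0.3123, -2.35426, 0.139954)  len=0.1645
  (v16,v20,v21) [-++] → (0.3123, -2.35426, 0.139954)–(0.3123, -2.0117, 0.6943)  len=0.6516
  (v16,v21,v17) [-+-] → (0.3123, -2.0117, 0.6943)–(0.3123, -1.86852, 0.639606)  len=0.1533
  (v17,v21,v22) [-++] → (0.3123, -1.86852, 0.639606)–(0.3123, -1.31745, 0.4291)  len=0.5899
  (v17,v22,v18) [-+-] → (0.3123, -1.31745, 0.4291)–(0.3123, -1.31745, 0.359611)  len=0.0695
  (v18,v22,v23) [-++] → (0.3123, -1.31745, 0.359611)–(0.3123, -1.31745, -0.4291)  len=0.7887
  (v18,v23,v19) [-+-] → (0.3123, -1.31745, -0.4291)–(0.3123, -1.35723, -0.444295)  len=0.0426
  (v19,v23,v24) [-++] → (0.3123, -1.35723, -0.444295)–(0.3123, -2.0117, -0.6943)  len=0.7006
  (v19,v24,v15) [-+-] → (0.3123, -2.0117, -0.6943)–(0.3123, -2.06781, -0.603525)  len=0.1067
  (v15,v24,v20) [-++] → (0.3123, -2.06781, -0.603525)–(0.3123, -2.44076, 0)  len=0.7095

Chained into 2 loop(s):
  loop 1: 10 segments, perimeter = 3.9769
  loop 2: 10 segments, perimeter = 3.9769
Total perimeter = 7.954


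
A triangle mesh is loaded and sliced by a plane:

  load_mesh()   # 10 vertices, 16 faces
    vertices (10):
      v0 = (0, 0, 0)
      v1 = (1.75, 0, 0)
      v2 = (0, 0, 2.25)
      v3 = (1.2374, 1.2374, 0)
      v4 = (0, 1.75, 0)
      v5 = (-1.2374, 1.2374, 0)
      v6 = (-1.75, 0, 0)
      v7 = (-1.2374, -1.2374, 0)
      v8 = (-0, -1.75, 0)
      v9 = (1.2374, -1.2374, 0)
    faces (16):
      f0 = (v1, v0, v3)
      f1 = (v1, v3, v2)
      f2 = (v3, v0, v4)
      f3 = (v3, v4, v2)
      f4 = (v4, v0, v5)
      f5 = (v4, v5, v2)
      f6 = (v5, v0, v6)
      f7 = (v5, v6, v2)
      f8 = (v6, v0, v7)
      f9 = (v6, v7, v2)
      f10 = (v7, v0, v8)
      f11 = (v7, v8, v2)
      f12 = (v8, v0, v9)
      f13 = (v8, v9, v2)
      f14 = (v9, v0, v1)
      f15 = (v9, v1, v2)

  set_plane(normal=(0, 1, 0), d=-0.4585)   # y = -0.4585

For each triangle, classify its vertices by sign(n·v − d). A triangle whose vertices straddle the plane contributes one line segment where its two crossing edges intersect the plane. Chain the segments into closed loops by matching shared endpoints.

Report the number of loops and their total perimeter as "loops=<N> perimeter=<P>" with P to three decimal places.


Straddling triangles (8 of 16):
  (v6,v0,v7) [++-] → (-0.4585, -0.4585, 0)–(-1.56006, -0.4585, 0)  len=1.1016
  (v6,v7,v2) [+-+] → (-1.56006, -0.4585, 0)–(-0.4585, -0.4585, 1.4163)  len=1.7943
  (v7,v0,v8) [-+-] → (-0.4585, -0.4585, 0)–(0, -0.4585, 0)  len=0.4585
  (v7,v8,v2) [--+] → (0, -0.4585, 1.6605)–(-0.4585, -0.4585, 1.4163)  len=0.5195
  (v8,v0,v9) [-+-] → (0, -0.4585, 0)–(0.4585, -0.4585, 0)  len=0.4585
  (v8,v9,v2) [--+] → (0.4585, -0.4585, 1.4163)–(0, -0.4585, 1.6605)  len=0.5195
  (v9,v0,v1) [-++] → (0.4585, -0.4585, 0)–(1.56006, -0.4585, 0)  len=1.1016
  (v9,v1,v2) [-++] → (1.56006, -0.4585, 0)–(0.4585, -0.4585, 1.4163)  len=1.7943

Chained into 1 loop(s):
  loop 1: 8 segments, perimeter = 7.7476
Total perimeter = 7.748

loops=1 perimeter=7.748
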